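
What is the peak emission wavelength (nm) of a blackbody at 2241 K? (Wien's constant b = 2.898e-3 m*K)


lam_max = b / T = 2.898e-3 / 2241 = 1.293e-06 m = 1293.1727 nm

1293.1727 nm


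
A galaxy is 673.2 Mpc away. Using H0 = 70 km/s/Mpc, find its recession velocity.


v = H0 * d = 70 * 673.2 = 47124.0

47124.0 km/s


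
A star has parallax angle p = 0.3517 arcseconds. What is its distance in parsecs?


d = 1/p = 1/0.3517 = 2.8433

2.8433 pc


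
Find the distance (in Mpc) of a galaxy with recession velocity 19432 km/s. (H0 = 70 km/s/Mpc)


d = v / H0 = 19432 / 70 = 277.6

277.6 Mpc


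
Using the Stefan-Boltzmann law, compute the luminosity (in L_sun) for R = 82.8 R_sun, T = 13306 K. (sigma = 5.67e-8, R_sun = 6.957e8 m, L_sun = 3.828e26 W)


R = 82.8 * 6.957e8 m = 5.760396e+10 m. L = 4*pi*R^2*sigma*T^4 = 4*pi*(5.760396e+10)^2 * 5.67e-8 * 13306^4 = 7.411185431e+31 W. L/L_sun = 7.411185431e+31 / 3.828e26 = 193604.6351

193604.6351 L_sun


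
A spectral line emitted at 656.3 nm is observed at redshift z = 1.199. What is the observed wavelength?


lam_obs = lam_emit * (1 + z) = 656.3 * (1 + 1.199) = 1443.2037

1443.2037 nm


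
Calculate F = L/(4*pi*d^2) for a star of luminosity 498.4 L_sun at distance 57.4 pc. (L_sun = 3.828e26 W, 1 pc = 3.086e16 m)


F = L / (4*pi*d^2) = 1.908e+29 / (4*pi*(1.771e+18)^2) = 4.839e-09

4.839e-09 W/m^2


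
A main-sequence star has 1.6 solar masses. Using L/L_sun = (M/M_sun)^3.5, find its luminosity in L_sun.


L/L_sun = (M/M_sun)^3.5 = 1.6^3.5 = 5.1811

5.1811 L_sun


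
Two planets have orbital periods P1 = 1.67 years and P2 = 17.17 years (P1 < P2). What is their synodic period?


1/P_syn = |1/P1 - 1/P2| = |1/1.67 - 1/17.17| => P_syn = 1.8499

1.8499 years


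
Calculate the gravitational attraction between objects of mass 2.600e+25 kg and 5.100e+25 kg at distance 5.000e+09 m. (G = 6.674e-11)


F = G*m1*m2/r^2 = 6.674e-11 * 2.600e+25 * 5.100e+25 / (5.000e+09)^2 = 6.674e-11 * 1.326e+51 / 2.500e+19 = 3.540e+21

3.540e+21 N


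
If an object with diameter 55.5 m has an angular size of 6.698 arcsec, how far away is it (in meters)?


D = size / theta_rad, theta_rad = 6.698 * pi/(180*3600) = 3.247e-05, D = 1.709e+06

1.709e+06 m


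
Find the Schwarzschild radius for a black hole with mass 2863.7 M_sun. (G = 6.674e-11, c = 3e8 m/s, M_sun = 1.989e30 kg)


M = 2863.7 * 1.989e30 kg = 5.6958993e+33 kg. rs = 2GM/c^2 = 2 * 6.674e-11 * 5.6958993e+33 / (3e8)^2 = 8.448e+06

8.448e+06 m


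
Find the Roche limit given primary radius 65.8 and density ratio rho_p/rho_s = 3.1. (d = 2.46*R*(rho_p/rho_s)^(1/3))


d_Roche = 2.46 * 65.8 * 3.1^(1/3) = 236.0197

236.0197


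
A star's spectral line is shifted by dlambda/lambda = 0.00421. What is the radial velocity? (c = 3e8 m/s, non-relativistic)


v = (dlambda/lambda) * c = 0.00421 * 3e8 = 1.263e+06

1.263e+06 m/s


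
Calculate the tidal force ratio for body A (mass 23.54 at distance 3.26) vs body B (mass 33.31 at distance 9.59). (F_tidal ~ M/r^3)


Ratio = (M1/r1^3) / (M2/r2^3) = (23.54/3.26^3) / (33.31/9.59^3) = 17.9902

17.9902


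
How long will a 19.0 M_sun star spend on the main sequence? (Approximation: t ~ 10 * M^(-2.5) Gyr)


t = 10 * M^(-2.5) = 10 * 19.0^(-2.5) = 0.0064

0.0064 Gyr


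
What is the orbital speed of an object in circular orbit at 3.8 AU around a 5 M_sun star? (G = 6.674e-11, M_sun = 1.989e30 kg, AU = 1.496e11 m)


v = sqrt(GM/r) = sqrt(6.674e-11 * 9.945e+30 / 5.685e+11) = 34169.443

34169.443 m/s


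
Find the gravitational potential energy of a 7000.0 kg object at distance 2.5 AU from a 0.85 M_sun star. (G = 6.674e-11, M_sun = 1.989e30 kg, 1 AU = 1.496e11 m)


M = 0.85 * 1.989e30 kg = 1.69065e+30 kg; r = 2.5 AU * 1.496e11 m/AU = 3.74e+11 m. U = -GM*m/r = -(6.674e-11 * 1.69065e+30 * 7000.0) / 3.74e+11 = -2.112e+12

-2.112e+12 J


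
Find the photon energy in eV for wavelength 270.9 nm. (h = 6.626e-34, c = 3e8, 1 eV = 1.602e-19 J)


E = hc/lambda = 6.626e-34 * 3e8 / 2.709e-07 = 7.338e-19 J = 4.5804 eV

4.5804 eV


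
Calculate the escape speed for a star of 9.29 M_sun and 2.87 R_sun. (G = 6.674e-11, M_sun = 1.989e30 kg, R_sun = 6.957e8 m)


M = 9.29 * 1.989e30 kg = 1.847781e+31 kg; R = 2.87 * 6.957e8 m = 1.996659e+09 m. v_esc = sqrt(2GM/R) = sqrt(2 * 6.674e-11 * 1.847781e+31 / 1.996659e+09) = 1.111e+06

1.111e+06 m/s


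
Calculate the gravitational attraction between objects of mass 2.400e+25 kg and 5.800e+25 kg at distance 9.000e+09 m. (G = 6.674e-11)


F = G*m1*m2/r^2 = 6.674e-11 * 2.400e+25 * 5.800e+25 / (9.000e+09)^2 = 6.674e-11 * 1.392e+51 / 8.100e+19 = 1.147e+21

1.147e+21 N


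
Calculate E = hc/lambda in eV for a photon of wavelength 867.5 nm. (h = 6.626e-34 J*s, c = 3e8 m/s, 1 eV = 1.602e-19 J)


E = hc/lambda = 6.626e-34 * 3e8 / 8.675e-07 = 2.291e-19 J = 1.4303 eV

1.4303 eV


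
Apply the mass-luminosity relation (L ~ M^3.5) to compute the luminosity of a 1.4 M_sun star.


L/L_sun = (M/M_sun)^3.5 = 1.4^3.5 = 3.2467

3.2467 L_sun


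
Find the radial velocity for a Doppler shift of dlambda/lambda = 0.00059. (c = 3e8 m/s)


v = (dlambda/lambda) * c = 0.00059 * 3e8 = 177000.0

177000.0 m/s


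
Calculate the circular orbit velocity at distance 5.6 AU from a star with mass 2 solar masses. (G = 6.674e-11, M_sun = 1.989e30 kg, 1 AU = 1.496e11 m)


v = sqrt(GM/r) = sqrt(6.674e-11 * 3.978e+30 / 8.378e+11) = 17801.8723

17801.8723 m/s


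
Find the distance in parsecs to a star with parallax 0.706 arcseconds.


d = 1/p = 1/0.706 = 1.4164

1.4164 pc


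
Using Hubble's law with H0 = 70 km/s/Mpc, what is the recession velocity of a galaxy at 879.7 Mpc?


v = H0 * d = 70 * 879.7 = 61579.0

61579.0 km/s


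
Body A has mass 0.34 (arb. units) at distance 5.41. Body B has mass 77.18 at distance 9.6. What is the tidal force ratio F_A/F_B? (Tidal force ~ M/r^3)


Ratio = (M1/r1^3) / (M2/r2^3) = (0.34/5.41^3) / (77.18/9.6^3) = 0.0246

0.0246


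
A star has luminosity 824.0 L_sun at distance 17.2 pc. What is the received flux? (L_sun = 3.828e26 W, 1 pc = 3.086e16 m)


F = L / (4*pi*d^2) = 3.154e+29 / (4*pi*(5.308e+17)^2) = 8.909e-08

8.909e-08 W/m^2


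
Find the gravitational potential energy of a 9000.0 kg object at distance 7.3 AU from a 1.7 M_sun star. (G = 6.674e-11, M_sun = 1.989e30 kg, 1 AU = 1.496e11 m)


M = 1.7 * 1.989e30 kg = 3.3813e+30 kg; r = 7.3 AU * 1.496e11 m/AU = 1.09208e+12 m. U = -GM*m/r = -(6.674e-11 * 3.3813e+30 * 9000.0) / 1.09208e+12 = -1.860e+12

-1.860e+12 J


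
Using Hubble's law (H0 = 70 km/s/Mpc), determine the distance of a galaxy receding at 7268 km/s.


d = v / H0 = 7268 / 70 = 103.8286

103.8286 Mpc


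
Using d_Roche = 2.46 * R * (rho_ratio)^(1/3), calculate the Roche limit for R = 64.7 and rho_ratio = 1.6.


d_Roche = 2.46 * 64.7 * 1.6^(1/3) = 186.157

186.157


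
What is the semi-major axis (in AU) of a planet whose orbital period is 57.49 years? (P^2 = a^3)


a = P^(2/3) = 57.49^(2/3) = 14.8957

14.8957 AU


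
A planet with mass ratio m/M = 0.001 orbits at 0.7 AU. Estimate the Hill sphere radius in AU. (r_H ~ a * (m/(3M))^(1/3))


r_H = a * (m/3M)^(1/3) = 0.7 * (0.001/3)^(1/3) = 0.0485

0.0485 AU


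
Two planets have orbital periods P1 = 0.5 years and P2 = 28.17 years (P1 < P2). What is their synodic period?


1/P_syn = |1/P1 - 1/P2| = |1/0.5 - 1/28.17| => P_syn = 0.509

0.509 years


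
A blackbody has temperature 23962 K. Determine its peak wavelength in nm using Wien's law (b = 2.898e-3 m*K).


lam_max = b / T = 2.898e-3 / 23962 = 1.209e-07 m = 120.9415 nm

120.9415 nm


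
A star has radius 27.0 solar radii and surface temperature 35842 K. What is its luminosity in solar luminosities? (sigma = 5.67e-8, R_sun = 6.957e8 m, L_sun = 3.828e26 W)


R = 27.0 * 6.957e8 m = 1.87839e+10 m. L = 4*pi*R^2*sigma*T^4 = 4*pi*(1.87839e+10)^2 * 5.67e-8 * 35842^4 = 4.148904134e+32 W. L/L_sun = 4.148904134e+32 / 3.828e26 = 1.084e+06

1.084e+06 L_sun


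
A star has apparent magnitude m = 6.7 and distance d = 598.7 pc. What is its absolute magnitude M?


M = m - 5*log10(d) + 5 = 6.7 - 5*log10(598.7) + 5 = -2.186

-2.186


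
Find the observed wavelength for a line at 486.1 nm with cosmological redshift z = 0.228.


lam_obs = lam_emit * (1 + z) = 486.1 * (1 + 0.228) = 596.9308

596.9308 nm


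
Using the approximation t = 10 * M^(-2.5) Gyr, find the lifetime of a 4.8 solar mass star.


t = 10 * M^(-2.5) = 10 * 4.8^(-2.5) = 0.1981

0.1981 Gyr


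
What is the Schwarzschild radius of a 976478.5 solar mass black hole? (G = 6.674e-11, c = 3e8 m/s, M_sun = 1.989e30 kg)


M = 976478.5 * 1.989e30 kg = 1.942215736e+36 kg. rs = 2GM/c^2 = 2 * 6.674e-11 * 1.942215736e+36 / (3e8)^2 = 2.881e+09

2.881e+09 m


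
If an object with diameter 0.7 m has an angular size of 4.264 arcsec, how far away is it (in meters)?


D = size / theta_rad, theta_rad = 4.264 * pi/(180*3600) = 2.067e-05, D = 33861.4832

33861.4832 m


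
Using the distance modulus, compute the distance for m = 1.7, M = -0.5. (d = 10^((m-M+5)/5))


d = 10^((m - M + 5)/5) = 10^((1.7 - -0.5 + 5)/5) = 27.5423

27.5423 pc


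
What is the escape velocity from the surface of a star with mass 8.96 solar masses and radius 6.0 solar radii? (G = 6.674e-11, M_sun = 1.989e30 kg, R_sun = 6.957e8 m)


M = 8.96 * 1.989e30 kg = 1.782144e+31 kg; R = 6.0 * 6.957e8 m = 4.1742e+09 m. v_esc = sqrt(2GM/R) = sqrt(2 * 6.674e-11 * 1.782144e+31 / 4.1742e+09) = 754905.985

754905.985 m/s


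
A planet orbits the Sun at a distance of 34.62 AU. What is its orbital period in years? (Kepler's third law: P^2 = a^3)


P = a^(3/2) = 34.62^1.5 = 203.6998

203.6998 years


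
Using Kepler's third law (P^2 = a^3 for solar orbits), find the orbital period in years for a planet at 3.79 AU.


P = a^(3/2) = 3.79^1.5 = 7.3783

7.3783 years


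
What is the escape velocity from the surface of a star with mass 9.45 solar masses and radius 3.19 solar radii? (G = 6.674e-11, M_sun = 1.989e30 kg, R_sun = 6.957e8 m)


M = 9.45 * 1.989e30 kg = 1.879605e+31 kg; R = 3.19 * 6.957e8 m = 2.219283e+09 m. v_esc = sqrt(2GM/R) = sqrt(2 * 6.674e-11 * 1.879605e+31 / 2.219283e+09) = 1.063e+06

1.063e+06 m/s


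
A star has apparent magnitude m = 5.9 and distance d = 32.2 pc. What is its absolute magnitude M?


M = m - 5*log10(d) + 5 = 5.9 - 5*log10(32.2) + 5 = 3.3607

3.3607


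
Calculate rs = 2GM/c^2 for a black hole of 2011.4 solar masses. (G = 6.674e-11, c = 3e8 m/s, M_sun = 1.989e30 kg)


M = 2011.4 * 1.989e30 kg = 4.0006746e+33 kg. rs = 2GM/c^2 = 2 * 6.674e-11 * 4.0006746e+33 / (3e8)^2 = 5.933e+06

5.933e+06 m


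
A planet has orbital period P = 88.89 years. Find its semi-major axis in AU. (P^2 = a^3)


a = P^(2/3) = 88.89^(2/3) = 19.9175

19.9175 AU


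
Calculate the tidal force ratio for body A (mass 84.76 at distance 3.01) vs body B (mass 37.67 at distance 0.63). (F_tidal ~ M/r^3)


Ratio = (M1/r1^3) / (M2/r2^3) = (84.76/3.01^3) / (37.67/0.63^3) = 0.0206

0.0206


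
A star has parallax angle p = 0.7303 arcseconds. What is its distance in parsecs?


d = 1/p = 1/0.7303 = 1.3693

1.3693 pc


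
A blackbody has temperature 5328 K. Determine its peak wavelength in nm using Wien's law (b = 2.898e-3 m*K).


lam_max = b / T = 2.898e-3 / 5328 = 5.439e-07 m = 543.9189 nm

543.9189 nm


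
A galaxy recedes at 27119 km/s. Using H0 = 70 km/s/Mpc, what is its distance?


d = v / H0 = 27119 / 70 = 387.4143

387.4143 Mpc


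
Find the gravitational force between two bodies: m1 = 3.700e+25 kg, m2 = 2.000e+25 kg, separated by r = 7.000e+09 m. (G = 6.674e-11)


F = G*m1*m2/r^2 = 6.674e-11 * 3.700e+25 * 2.000e+25 / (7.000e+09)^2 = 6.674e-11 * 7.400e+50 / 4.900e+19 = 1.008e+21

1.008e+21 N


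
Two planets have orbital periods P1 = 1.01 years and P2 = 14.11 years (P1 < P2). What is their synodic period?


1/P_syn = |1/P1 - 1/P2| = |1/1.01 - 1/14.11| => P_syn = 1.0879

1.0879 years


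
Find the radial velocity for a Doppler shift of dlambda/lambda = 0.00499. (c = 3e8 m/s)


v = (dlambda/lambda) * c = 0.00499 * 3e8 = 1.497e+06

1.497e+06 m/s


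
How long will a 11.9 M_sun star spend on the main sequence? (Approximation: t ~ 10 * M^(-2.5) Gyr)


t = 10 * M^(-2.5) = 10 * 11.9^(-2.5) = 0.0205

0.0205 Gyr


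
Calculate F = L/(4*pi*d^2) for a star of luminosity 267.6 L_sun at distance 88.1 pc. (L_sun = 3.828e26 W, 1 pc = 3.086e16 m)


F = L / (4*pi*d^2) = 1.024e+29 / (4*pi*(2.719e+18)^2) = 1.103e-09

1.103e-09 W/m^2


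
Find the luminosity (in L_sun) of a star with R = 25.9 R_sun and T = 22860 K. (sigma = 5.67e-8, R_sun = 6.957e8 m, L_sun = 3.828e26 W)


R = 25.9 * 6.957e8 m = 1.801863e+10 m. L = 4*pi*R^2*sigma*T^4 = 4*pi*(1.801863e+10)^2 * 5.67e-8 * 22860^4 = 6.317443435e+31 W. L/L_sun = 6.317443435e+31 / 3.828e26 = 165032.4826

165032.4826 L_sun


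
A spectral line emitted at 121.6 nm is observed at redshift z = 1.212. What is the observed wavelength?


lam_obs = lam_emit * (1 + z) = 121.6 * (1 + 1.212) = 268.9792

268.9792 nm


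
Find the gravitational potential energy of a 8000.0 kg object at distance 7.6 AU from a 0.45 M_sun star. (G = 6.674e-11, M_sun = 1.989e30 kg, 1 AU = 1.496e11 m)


M = 0.45 * 1.989e30 kg = 8.9505e+29 kg; r = 7.6 AU * 1.496e11 m/AU = 1.13696e+12 m. U = -GM*m/r = -(6.674e-11 * 8.9505e+29 * 8000.0) / 1.13696e+12 = -4.203e+11

-4.203e+11 J


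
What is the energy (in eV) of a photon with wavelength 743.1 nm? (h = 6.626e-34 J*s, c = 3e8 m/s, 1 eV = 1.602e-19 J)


E = hc/lambda = 6.626e-34 * 3e8 / 7.431e-07 = 2.675e-19 J = 1.6698 eV

1.6698 eV


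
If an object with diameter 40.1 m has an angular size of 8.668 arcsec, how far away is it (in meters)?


D = size / theta_rad, theta_rad = 8.668 * pi/(180*3600) = 4.202e-05, D = 954224.5882

954224.5882 m


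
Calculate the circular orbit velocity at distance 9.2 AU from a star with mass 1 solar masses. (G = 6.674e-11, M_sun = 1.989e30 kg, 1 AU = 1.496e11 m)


v = sqrt(GM/r) = sqrt(6.674e-11 * 1.989e+30 / 1.376e+12) = 9820.8885

9820.8885 m/s


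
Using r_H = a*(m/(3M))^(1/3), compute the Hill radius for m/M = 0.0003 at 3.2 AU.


r_H = a * (m/3M)^(1/3) = 3.2 * (0.0003/3)^(1/3) = 0.1485

0.1485 AU


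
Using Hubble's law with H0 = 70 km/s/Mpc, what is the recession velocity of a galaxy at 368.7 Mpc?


v = H0 * d = 70 * 368.7 = 25809.0

25809.0 km/s


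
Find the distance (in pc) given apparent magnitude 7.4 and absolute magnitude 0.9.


d = 10^((m - M + 5)/5) = 10^((7.4 - 0.9 + 5)/5) = 199.5262

199.5262 pc


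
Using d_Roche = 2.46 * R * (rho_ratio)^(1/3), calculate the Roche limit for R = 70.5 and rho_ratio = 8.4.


d_Roche = 2.46 * 70.5 * 8.4^(1/3) = 352.5472

352.5472


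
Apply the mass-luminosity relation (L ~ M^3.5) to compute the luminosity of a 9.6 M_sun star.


L/L_sun = (M/M_sun)^3.5 = 9.6^3.5 = 2741.2542

2741.2542 L_sun


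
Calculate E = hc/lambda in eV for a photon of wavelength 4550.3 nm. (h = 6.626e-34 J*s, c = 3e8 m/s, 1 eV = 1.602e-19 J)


E = hc/lambda = 6.626e-34 * 3e8 / 4.550e-06 = 4.369e-20 J = 0.2727 eV

0.2727 eV


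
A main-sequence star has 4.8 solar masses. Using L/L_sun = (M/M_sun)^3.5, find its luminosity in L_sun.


L/L_sun = (M/M_sun)^3.5 = 4.8^3.5 = 242.2949

242.2949 L_sun


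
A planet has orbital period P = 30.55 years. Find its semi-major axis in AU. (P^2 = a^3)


a = P^(2/3) = 30.55^(2/3) = 9.7725

9.7725 AU


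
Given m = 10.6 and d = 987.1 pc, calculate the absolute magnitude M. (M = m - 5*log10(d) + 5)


M = m - 5*log10(d) + 5 = 10.6 - 5*log10(987.1) + 5 = 0.6282

0.6282


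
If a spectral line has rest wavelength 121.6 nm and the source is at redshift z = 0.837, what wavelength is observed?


lam_obs = lam_emit * (1 + z) = 121.6 * (1 + 0.837) = 223.3792

223.3792 nm


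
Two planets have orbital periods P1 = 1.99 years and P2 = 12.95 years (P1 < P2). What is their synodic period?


1/P_syn = |1/P1 - 1/P2| = |1/1.99 - 1/12.95| => P_syn = 2.3513

2.3513 years


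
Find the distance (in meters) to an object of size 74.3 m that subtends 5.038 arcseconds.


D = size / theta_rad, theta_rad = 5.038 * pi/(180*3600) = 2.442e-05, D = 3.042e+06

3.042e+06 m


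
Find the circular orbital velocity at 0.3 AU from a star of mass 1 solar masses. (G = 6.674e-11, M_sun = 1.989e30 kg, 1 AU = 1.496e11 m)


v = sqrt(GM/r) = sqrt(6.674e-11 * 1.989e+30 / 4.488e+10) = 54385.6181

54385.6181 m/s


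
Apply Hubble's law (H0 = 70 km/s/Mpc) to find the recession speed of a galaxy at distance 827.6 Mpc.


v = H0 * d = 70 * 827.6 = 57932.0

57932.0 km/s


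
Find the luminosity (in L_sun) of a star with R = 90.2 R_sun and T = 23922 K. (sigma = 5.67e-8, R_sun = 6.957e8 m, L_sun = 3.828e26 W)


R = 90.2 * 6.957e8 m = 6.275214e+10 m. L = 4*pi*R^2*sigma*T^4 = 4*pi*(6.275214e+10)^2 * 5.67e-8 * 23922^4 = 9.18840118e+32 W. L/L_sun = 9.18840118e+32 / 3.828e26 = 2.400e+06

2.400e+06 L_sun


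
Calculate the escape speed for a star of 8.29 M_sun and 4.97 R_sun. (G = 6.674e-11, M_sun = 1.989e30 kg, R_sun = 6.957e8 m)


M = 8.29 * 1.989e30 kg = 1.648881e+31 kg; R = 4.97 * 6.957e8 m = 3.457629e+09 m. v_esc = sqrt(2GM/R) = sqrt(2 * 6.674e-11 * 1.648881e+31 / 3.457629e+09) = 797835.8734

797835.8734 m/s


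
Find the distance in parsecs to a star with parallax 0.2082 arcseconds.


d = 1/p = 1/0.2082 = 4.8031

4.8031 pc


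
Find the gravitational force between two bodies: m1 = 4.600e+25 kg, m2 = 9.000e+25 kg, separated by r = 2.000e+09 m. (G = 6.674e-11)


F = G*m1*m2/r^2 = 6.674e-11 * 4.600e+25 * 9.000e+25 / (2.000e+09)^2 = 6.674e-11 * 4.140e+51 / 4.000e+18 = 6.908e+22

6.908e+22 N


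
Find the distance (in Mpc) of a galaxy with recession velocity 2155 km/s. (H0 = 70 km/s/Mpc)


d = v / H0 = 2155 / 70 = 30.7857

30.7857 Mpc


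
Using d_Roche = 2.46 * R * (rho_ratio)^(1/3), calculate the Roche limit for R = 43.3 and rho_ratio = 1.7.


d_Roche = 2.46 * 43.3 * 1.7^(1/3) = 127.1274

127.1274


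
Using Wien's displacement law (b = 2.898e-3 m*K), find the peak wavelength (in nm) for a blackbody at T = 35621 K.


lam_max = b / T = 2.898e-3 / 35621 = 8.136e-08 m = 81.3565 nm

81.3565 nm


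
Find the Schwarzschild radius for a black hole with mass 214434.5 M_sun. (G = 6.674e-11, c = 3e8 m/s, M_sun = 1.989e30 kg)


M = 214434.5 * 1.989e30 kg = 4.265102205e+35 kg. rs = 2GM/c^2 = 2 * 6.674e-11 * 4.265102205e+35 / (3e8)^2 = 6.326e+08

6.326e+08 m


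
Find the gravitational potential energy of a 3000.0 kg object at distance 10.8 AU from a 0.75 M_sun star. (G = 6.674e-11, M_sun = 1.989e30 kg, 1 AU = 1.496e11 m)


M = 0.75 * 1.989e30 kg = 1.49175e+30 kg; r = 10.8 AU * 1.496e11 m/AU = 1.61568e+12 m. U = -GM*m/r = -(6.674e-11 * 1.49175e+30 * 3000.0) / 1.61568e+12 = -1.849e+11

-1.849e+11 J


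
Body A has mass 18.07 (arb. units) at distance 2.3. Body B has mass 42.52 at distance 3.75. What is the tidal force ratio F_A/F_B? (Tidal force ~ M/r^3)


Ratio = (M1/r1^3) / (M2/r2^3) = (18.07/2.3^3) / (42.52/3.75^3) = 1.8419

1.8419


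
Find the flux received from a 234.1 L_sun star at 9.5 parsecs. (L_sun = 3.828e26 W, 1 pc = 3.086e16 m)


F = L / (4*pi*d^2) = 8.961e+28 / (4*pi*(2.932e+17)^2) = 8.297e-08

8.297e-08 W/m^2


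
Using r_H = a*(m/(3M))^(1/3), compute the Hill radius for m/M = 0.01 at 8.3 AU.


r_H = a * (m/3M)^(1/3) = 8.3 * (0.01/3)^(1/3) = 1.2399

1.2399 AU


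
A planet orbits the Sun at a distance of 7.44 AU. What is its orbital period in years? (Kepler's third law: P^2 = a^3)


P = a^(3/2) = 7.44^1.5 = 20.2936

20.2936 years


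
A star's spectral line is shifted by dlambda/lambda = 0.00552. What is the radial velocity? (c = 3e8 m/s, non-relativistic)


v = (dlambda/lambda) * c = 0.00552 * 3e8 = 1.656e+06

1.656e+06 m/s


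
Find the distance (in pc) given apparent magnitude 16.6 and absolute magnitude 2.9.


d = 10^((m - M + 5)/5) = 10^((16.6 - 2.9 + 5)/5) = 5495.4087

5495.4087 pc


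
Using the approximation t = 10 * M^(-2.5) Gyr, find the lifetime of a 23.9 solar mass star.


t = 10 * M^(-2.5) = 10 * 23.9^(-2.5) = 0.0036

0.0036 Gyr


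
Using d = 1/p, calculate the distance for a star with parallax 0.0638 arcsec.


d = 1/p = 1/0.0638 = 15.674

15.674 pc


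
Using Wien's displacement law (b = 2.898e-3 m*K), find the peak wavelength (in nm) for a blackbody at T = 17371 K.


lam_max = b / T = 2.898e-3 / 17371 = 1.668e-07 m = 166.8298 nm

166.8298 nm


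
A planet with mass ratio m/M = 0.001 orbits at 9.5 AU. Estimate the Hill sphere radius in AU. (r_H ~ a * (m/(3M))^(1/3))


r_H = a * (m/3M)^(1/3) = 9.5 * (0.001/3)^(1/3) = 0.6587

0.6587 AU


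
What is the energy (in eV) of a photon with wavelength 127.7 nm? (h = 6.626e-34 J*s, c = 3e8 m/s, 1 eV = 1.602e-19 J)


E = hc/lambda = 6.626e-34 * 3e8 / 1.277e-07 = 1.557e-18 J = 9.7167 eV

9.7167 eV


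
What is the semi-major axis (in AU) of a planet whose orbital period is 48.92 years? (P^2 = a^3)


a = P^(2/3) = 48.92^(2/3) = 13.3759

13.3759 AU


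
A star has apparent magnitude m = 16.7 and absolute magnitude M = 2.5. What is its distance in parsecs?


d = 10^((m - M + 5)/5) = 10^((16.7 - 2.5 + 5)/5) = 6918.3097

6918.3097 pc


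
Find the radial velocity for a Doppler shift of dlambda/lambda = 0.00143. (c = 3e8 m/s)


v = (dlambda/lambda) * c = 0.00143 * 3e8 = 429000.0

429000.0 m/s


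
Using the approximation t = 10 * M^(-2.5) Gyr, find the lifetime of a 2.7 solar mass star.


t = 10 * M^(-2.5) = 10 * 2.7^(-2.5) = 0.8348

0.8348 Gyr


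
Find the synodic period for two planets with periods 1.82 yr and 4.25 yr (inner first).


1/P_syn = |1/P1 - 1/P2| = |1/1.82 - 1/4.25| => P_syn = 3.1831

3.1831 years


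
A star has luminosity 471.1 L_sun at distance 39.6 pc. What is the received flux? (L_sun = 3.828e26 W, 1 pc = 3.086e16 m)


F = L / (4*pi*d^2) = 1.803e+29 / (4*pi*(1.222e+18)^2) = 9.609e-09

9.609e-09 W/m^2


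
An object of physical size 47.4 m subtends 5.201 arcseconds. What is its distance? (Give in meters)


D = size / theta_rad, theta_rad = 5.201 * pi/(180*3600) = 2.522e-05, D = 1.880e+06

1.880e+06 m


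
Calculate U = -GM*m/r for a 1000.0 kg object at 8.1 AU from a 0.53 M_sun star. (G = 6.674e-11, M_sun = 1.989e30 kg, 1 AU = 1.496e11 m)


M = 0.53 * 1.989e30 kg = 1.05417e+30 kg; r = 8.1 AU * 1.496e11 m/AU = 1.21176e+12 m. U = -GM*m/r = -(6.674e-11 * 1.05417e+30 * 1000.0) / 1.21176e+12 = -5.806e+10

-5.806e+10 J


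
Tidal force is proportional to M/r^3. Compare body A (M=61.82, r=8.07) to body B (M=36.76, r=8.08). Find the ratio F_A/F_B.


Ratio = (M1/r1^3) / (M2/r2^3) = (61.82/8.07^3) / (36.76/8.08^3) = 1.688

1.688


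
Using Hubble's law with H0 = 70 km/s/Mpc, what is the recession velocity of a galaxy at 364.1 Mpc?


v = H0 * d = 70 * 364.1 = 25487.0

25487.0 km/s


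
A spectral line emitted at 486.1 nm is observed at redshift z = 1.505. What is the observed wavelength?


lam_obs = lam_emit * (1 + z) = 486.1 * (1 + 1.505) = 1217.6805

1217.6805 nm


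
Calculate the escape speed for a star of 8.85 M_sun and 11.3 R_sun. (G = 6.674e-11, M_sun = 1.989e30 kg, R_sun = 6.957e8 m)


M = 8.85 * 1.989e30 kg = 1.760265e+31 kg; R = 11.3 * 6.957e8 m = 7.86141e+09 m. v_esc = sqrt(2GM/R) = sqrt(2 * 6.674e-11 * 1.760265e+31 / 7.86141e+09) = 546697.2666

546697.2666 m/s


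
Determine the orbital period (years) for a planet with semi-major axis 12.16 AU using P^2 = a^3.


P = a^(3/2) = 12.16^1.5 = 42.4034

42.4034 years


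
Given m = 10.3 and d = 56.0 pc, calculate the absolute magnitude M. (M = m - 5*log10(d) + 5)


M = m - 5*log10(d) + 5 = 10.3 - 5*log10(56.0) + 5 = 6.5591

6.5591


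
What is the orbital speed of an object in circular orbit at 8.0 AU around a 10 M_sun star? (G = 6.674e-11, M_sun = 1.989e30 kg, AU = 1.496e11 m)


v = sqrt(GM/r) = sqrt(6.674e-11 * 1.989e+31 / 1.197e+12) = 33304.2534

33304.2534 m/s


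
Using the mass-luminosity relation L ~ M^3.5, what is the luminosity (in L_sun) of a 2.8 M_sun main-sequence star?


L/L_sun = (M/M_sun)^3.5 = 2.8^3.5 = 36.7327

36.7327 L_sun


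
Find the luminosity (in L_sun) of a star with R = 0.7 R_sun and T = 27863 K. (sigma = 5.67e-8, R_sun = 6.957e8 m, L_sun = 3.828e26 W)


R = 0.7 * 6.957e8 m = 4.8699e+08 m. L = 4*pi*R^2*sigma*T^4 = 4*pi*(4.8699e+08)^2 * 5.67e-8 * 27863^4 = 1.018461249e+29 W. L/L_sun = 1.018461249e+29 / 3.828e26 = 266.0557

266.0557 L_sun


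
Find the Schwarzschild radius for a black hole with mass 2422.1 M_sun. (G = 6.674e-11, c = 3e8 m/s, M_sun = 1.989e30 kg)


M = 2422.1 * 1.989e30 kg = 4.8175569e+33 kg. rs = 2GM/c^2 = 2 * 6.674e-11 * 4.8175569e+33 / (3e8)^2 = 7.145e+06

7.145e+06 m


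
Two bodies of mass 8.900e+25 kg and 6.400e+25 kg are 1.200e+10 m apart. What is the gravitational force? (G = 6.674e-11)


F = G*m1*m2/r^2 = 6.674e-11 * 8.900e+25 * 6.400e+25 / (1.200e+10)^2 = 6.674e-11 * 5.696e+51 / 1.440e+20 = 2.640e+21

2.640e+21 N


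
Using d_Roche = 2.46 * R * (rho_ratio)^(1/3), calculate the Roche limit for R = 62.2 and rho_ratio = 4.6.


d_Roche = 2.46 * 62.2 * 4.6^(1/3) = 254.4748

254.4748


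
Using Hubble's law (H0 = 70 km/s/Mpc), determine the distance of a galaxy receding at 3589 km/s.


d = v / H0 = 3589 / 70 = 51.2714

51.2714 Mpc


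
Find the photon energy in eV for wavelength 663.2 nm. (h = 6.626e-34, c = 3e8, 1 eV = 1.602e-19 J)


E = hc/lambda = 6.626e-34 * 3e8 / 6.632e-07 = 2.997e-19 J = 1.871 eV

1.871 eV


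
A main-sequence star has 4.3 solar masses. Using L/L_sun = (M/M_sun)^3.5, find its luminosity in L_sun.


L/L_sun = (M/M_sun)^3.5 = 4.3^3.5 = 164.8692

164.8692 L_sun


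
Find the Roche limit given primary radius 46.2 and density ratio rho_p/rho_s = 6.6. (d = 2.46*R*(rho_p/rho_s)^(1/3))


d_Roche = 2.46 * 46.2 * 6.6^(1/3) = 213.1859

213.1859


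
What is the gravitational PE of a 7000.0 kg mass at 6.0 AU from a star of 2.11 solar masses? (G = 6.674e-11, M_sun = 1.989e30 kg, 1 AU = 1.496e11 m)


M = 2.11 * 1.989e30 kg = 4.19679e+30 kg; r = 6.0 AU * 1.496e11 m/AU = 8.976e+11 m. U = -GM*m/r = -(6.674e-11 * 4.19679e+30 * 7000.0) / 8.976e+11 = -2.184e+12

-2.184e+12 J


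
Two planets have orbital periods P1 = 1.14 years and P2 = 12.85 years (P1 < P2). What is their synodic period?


1/P_syn = |1/P1 - 1/P2| = |1/1.14 - 1/12.85| => P_syn = 1.251

1.251 years


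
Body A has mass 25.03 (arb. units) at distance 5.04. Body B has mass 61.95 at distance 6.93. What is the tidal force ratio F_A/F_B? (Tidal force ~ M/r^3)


Ratio = (M1/r1^3) / (M2/r2^3) = (25.03/5.04^3) / (61.95/6.93^3) = 1.0503

1.0503


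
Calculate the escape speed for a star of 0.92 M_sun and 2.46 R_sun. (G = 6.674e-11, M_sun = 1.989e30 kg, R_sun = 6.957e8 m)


M = 0.92 * 1.989e30 kg = 1.82988e+30 kg; R = 2.46 * 6.957e8 m = 1.711422e+09 m. v_esc = sqrt(2GM/R) = sqrt(2 * 6.674e-11 * 1.82988e+30 / 1.711422e+09) = 377781.6412

377781.6412 m/s


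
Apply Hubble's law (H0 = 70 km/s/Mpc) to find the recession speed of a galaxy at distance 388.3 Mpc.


v = H0 * d = 70 * 388.3 = 27181.0

27181.0 km/s


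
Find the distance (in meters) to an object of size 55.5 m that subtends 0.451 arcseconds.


D = size / theta_rad, theta_rad = 0.451 * pi/(180*3600) = 2.187e-06, D = 2.538e+07

2.538e+07 m


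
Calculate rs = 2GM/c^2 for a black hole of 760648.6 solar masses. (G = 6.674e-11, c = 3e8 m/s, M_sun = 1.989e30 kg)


M = 760648.6 * 1.989e30 kg = 1.512930065e+36 kg. rs = 2GM/c^2 = 2 * 6.674e-11 * 1.512930065e+36 / (3e8)^2 = 2.244e+09

2.244e+09 m


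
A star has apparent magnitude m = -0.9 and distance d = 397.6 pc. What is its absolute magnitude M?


M = m - 5*log10(d) + 5 = -0.9 - 5*log10(397.6) + 5 = -8.8972

-8.8972


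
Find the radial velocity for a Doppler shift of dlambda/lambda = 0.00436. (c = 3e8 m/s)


v = (dlambda/lambda) * c = 0.00436 * 3e8 = 1.308e+06

1.308e+06 m/s


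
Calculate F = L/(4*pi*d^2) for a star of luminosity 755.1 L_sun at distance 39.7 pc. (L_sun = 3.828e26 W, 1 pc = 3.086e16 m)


F = L / (4*pi*d^2) = 2.891e+29 / (4*pi*(1.225e+18)^2) = 1.532e-08

1.532e-08 W/m^2


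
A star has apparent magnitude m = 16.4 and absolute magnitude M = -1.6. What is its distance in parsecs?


d = 10^((m - M + 5)/5) = 10^((16.4 - -1.6 + 5)/5) = 39810.7171

39810.7171 pc


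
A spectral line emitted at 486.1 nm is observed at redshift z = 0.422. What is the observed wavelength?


lam_obs = lam_emit * (1 + z) = 486.1 * (1 + 0.422) = 691.2342

691.2342 nm


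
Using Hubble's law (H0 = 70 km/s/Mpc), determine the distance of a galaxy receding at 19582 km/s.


d = v / H0 = 19582 / 70 = 279.7429

279.7429 Mpc


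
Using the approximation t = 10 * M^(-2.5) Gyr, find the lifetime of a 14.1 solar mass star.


t = 10 * M^(-2.5) = 10 * 14.1^(-2.5) = 0.0134

0.0134 Gyr


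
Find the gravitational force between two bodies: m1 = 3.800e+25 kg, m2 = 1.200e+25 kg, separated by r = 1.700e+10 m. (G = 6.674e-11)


F = G*m1*m2/r^2 = 6.674e-11 * 3.800e+25 * 1.200e+25 / (1.700e+10)^2 = 6.674e-11 * 4.560e+50 / 2.890e+20 = 1.053e+20

1.053e+20 N


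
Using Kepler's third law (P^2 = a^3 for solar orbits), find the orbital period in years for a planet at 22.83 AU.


P = a^(3/2) = 22.83^1.5 = 109.0835

109.0835 years


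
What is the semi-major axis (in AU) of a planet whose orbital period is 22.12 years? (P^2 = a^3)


a = P^(2/3) = 22.12^(2/3) = 7.8799

7.8799 AU


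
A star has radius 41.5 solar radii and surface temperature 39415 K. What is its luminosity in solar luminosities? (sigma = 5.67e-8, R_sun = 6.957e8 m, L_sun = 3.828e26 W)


R = 41.5 * 6.957e8 m = 2.887155e+10 m. L = 4*pi*R^2*sigma*T^4 = 4*pi*(2.887155e+10)^2 * 5.67e-8 * 39415^4 = 1.4334391e+33 W. L/L_sun = 1.4334391e+33 / 3.828e26 = 3.745e+06

3.745e+06 L_sun


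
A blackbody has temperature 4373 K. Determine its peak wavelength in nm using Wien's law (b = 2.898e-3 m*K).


lam_max = b / T = 2.898e-3 / 4373 = 6.627e-07 m = 662.7029 nm

662.7029 nm


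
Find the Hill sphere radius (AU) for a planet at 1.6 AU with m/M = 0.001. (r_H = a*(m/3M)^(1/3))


r_H = a * (m/3M)^(1/3) = 1.6 * (0.001/3)^(1/3) = 0.1109

0.1109 AU


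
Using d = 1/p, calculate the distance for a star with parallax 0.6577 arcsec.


d = 1/p = 1/0.6577 = 1.5205

1.5205 pc


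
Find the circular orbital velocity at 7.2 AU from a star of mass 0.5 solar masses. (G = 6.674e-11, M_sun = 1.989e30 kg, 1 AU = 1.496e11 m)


v = sqrt(GM/r) = sqrt(6.674e-11 * 9.945e+29 / 1.077e+12) = 7849.8878

7849.8878 m/s


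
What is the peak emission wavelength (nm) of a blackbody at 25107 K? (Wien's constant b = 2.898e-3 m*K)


lam_max = b / T = 2.898e-3 / 25107 = 1.154e-07 m = 115.426 nm

115.426 nm


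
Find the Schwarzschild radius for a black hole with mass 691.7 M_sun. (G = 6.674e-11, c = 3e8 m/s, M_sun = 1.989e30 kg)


M = 691.7 * 1.989e30 kg = 1.3757913e+33 kg. rs = 2GM/c^2 = 2 * 6.674e-11 * 1.3757913e+33 / (3e8)^2 = 2.040e+06

2.040e+06 m


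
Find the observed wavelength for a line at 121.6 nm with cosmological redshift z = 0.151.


lam_obs = lam_emit * (1 + z) = 121.6 * (1 + 0.151) = 139.9616

139.9616 nm


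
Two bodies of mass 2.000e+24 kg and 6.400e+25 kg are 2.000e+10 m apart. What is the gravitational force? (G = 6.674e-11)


F = G*m1*m2/r^2 = 6.674e-11 * 2.000e+24 * 6.400e+25 / (2.000e+10)^2 = 6.674e-11 * 1.280e+50 / 4.000e+20 = 2.136e+19

2.136e+19 N


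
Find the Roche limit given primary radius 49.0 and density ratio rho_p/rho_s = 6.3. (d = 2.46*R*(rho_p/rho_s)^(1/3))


d_Roche = 2.46 * 49.0 * 6.3^(1/3) = 222.6271

222.6271


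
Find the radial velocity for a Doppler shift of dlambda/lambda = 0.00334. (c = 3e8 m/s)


v = (dlambda/lambda) * c = 0.00334 * 3e8 = 1.002e+06

1.002e+06 m/s


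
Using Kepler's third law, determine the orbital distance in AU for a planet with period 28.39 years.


a = P^(2/3) = 28.39^(2/3) = 9.3063

9.3063 AU


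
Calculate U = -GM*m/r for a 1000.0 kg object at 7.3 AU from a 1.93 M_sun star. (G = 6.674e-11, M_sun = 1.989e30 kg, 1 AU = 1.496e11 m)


M = 1.93 * 1.989e30 kg = 3.83877e+30 kg; r = 7.3 AU * 1.496e11 m/AU = 1.09208e+12 m. U = -GM*m/r = -(6.674e-11 * 3.83877e+30 * 1000.0) / 1.09208e+12 = -2.346e+11

-2.346e+11 J


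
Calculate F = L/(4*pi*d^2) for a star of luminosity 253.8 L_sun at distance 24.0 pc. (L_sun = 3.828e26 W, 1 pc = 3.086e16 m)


F = L / (4*pi*d^2) = 9.715e+28 / (4*pi*(7.406e+17)^2) = 1.409e-08

1.409e-08 W/m^2


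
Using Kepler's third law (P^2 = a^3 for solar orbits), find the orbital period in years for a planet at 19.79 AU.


P = a^(3/2) = 19.79^1.5 = 88.0377

88.0377 years


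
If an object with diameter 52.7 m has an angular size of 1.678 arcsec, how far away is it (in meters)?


D = size / theta_rad, theta_rad = 1.678 * pi/(180*3600) = 8.135e-06, D = 6.478e+06

6.478e+06 m


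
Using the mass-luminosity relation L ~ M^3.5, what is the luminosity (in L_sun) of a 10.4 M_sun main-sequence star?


L/L_sun = (M/M_sun)^3.5 = 10.4^3.5 = 3627.5774

3627.5774 L_sun


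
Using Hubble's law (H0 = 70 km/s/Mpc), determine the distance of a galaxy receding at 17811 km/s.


d = v / H0 = 17811 / 70 = 254.4429

254.4429 Mpc


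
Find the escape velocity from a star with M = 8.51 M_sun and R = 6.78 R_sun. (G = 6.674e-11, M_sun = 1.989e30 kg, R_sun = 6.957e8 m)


M = 8.51 * 1.989e30 kg = 1.692639e+31 kg; R = 6.78 * 6.957e8 m = 4.716846e+09 m. v_esc = sqrt(2GM/R) = sqrt(2 * 6.674e-11 * 1.692639e+31 / 4.716846e+09) = 692092.9447

692092.9447 m/s


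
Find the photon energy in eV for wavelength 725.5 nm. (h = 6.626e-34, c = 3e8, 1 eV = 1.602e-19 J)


E = hc/lambda = 6.626e-34 * 3e8 / 7.255e-07 = 2.740e-19 J = 1.7103 eV

1.7103 eV


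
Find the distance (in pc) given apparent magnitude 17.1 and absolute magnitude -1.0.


d = 10^((m - M + 5)/5) = 10^((17.1 - -1.0 + 5)/5) = 41686.9383

41686.9383 pc


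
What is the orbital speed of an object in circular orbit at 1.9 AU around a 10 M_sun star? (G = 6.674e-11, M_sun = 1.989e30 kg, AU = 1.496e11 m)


v = sqrt(GM/r) = sqrt(6.674e-11 * 1.989e+31 / 2.842e+11) = 68338.8861

68338.8861 m/s


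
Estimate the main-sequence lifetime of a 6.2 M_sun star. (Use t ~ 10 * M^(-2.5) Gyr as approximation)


t = 10 * M^(-2.5) = 10 * 6.2^(-2.5) = 0.1045

0.1045 Gyr


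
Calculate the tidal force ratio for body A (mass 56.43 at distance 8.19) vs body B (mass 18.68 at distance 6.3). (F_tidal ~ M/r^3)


Ratio = (M1/r1^3) / (M2/r2^3) = (56.43/8.19^3) / (18.68/6.3^3) = 1.375

1.375


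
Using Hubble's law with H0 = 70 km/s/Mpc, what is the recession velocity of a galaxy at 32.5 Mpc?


v = H0 * d = 70 * 32.5 = 2275.0

2275.0 km/s


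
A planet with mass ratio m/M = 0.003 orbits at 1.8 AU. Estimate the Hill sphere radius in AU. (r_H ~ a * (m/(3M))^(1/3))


r_H = a * (m/3M)^(1/3) = 1.8 * (0.003/3)^(1/3) = 0.18

0.18 AU


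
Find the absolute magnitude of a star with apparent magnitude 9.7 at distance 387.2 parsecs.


M = m - 5*log10(d) + 5 = 9.7 - 5*log10(387.2) + 5 = 1.7603

1.7603


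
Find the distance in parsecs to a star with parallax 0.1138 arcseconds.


d = 1/p = 1/0.1138 = 8.7873

8.7873 pc


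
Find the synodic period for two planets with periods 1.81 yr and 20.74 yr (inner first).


1/P_syn = |1/P1 - 1/P2| = |1/1.81 - 1/20.74| => P_syn = 1.9831

1.9831 years


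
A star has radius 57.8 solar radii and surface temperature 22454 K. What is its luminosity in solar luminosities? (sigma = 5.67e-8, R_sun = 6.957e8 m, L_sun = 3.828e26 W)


R = 57.8 * 6.957e8 m = 4.021146e+10 m. L = 4*pi*R^2*sigma*T^4 = 4*pi*(4.021146e+10)^2 * 5.67e-8 * 22454^4 = 2.928650047e+32 W. L/L_sun = 2.928650047e+32 / 3.828e26 = 765060.096

765060.096 L_sun


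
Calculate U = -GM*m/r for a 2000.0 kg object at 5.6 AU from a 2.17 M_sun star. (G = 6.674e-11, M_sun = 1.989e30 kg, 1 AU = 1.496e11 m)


M = 2.17 * 1.989e30 kg = 4.31613e+30 kg; r = 5.6 AU * 1.496e11 m/AU = 8.3776e+11 m. U = -GM*m/r = -(6.674e-11 * 4.31613e+30 * 2000.0) / 8.3776e+11 = -6.877e+11

-6.877e+11 J


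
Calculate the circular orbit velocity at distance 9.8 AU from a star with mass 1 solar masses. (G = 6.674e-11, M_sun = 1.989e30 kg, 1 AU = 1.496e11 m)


v = sqrt(GM/r) = sqrt(6.674e-11 * 1.989e+30 / 1.466e+12) = 9515.501

9515.501 m/s


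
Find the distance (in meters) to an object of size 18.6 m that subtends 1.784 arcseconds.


D = size / theta_rad, theta_rad = 1.784 * pi/(180*3600) = 8.649e-06, D = 2.151e+06

2.151e+06 m


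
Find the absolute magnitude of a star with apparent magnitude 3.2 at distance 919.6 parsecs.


M = m - 5*log10(d) + 5 = 3.2 - 5*log10(919.6) + 5 = -6.618

-6.618


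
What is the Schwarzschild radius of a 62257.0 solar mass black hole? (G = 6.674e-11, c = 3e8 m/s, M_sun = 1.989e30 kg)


M = 62257.0 * 1.989e30 kg = 1.23829173e+35 kg. rs = 2GM/c^2 = 2 * 6.674e-11 * 1.23829173e+35 / (3e8)^2 = 1.837e+08

1.837e+08 m


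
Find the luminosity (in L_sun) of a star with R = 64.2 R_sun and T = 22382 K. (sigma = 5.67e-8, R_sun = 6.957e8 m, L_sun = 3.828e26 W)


R = 64.2 * 6.957e8 m = 4.466394e+10 m. L = 4*pi*R^2*sigma*T^4 = 4*pi*(4.466394e+10)^2 * 5.67e-8 * 22382^4 = 3.566995417e+32 W. L/L_sun = 3.566995417e+32 / 3.828e26 = 931816.9847

931816.9847 L_sun


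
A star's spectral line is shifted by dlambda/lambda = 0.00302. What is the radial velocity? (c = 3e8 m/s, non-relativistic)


v = (dlambda/lambda) * c = 0.00302 * 3e8 = 906000.0

906000.0 m/s


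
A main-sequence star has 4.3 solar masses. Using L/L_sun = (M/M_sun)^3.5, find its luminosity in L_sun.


L/L_sun = (M/M_sun)^3.5 = 4.3^3.5 = 164.8692

164.8692 L_sun


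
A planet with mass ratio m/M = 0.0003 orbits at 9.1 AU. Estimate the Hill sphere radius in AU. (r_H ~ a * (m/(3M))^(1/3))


r_H = a * (m/3M)^(1/3) = 9.1 * (0.0003/3)^(1/3) = 0.4224

0.4224 AU


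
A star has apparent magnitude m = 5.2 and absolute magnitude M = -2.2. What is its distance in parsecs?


d = 10^((m - M + 5)/5) = 10^((5.2 - -2.2 + 5)/5) = 301.9952

301.9952 pc


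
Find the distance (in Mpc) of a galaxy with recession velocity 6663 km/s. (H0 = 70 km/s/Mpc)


d = v / H0 = 6663 / 70 = 95.1857

95.1857 Mpc


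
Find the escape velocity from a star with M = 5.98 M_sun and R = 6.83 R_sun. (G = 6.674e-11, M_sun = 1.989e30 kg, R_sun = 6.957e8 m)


M = 5.98 * 1.989e30 kg = 1.189422e+31 kg; R = 6.83 * 6.957e8 m = 4.751631e+09 m. v_esc = sqrt(2GM/R) = sqrt(2 * 6.674e-11 * 1.189422e+31 / 4.751631e+09) = 578035.7897

578035.7897 m/s


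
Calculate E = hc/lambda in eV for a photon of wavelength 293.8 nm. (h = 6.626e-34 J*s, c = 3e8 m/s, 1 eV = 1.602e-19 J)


E = hc/lambda = 6.626e-34 * 3e8 / 2.938e-07 = 6.766e-19 J = 4.2234 eV

4.2234 eV


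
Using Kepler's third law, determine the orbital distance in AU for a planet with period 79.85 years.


a = P^(2/3) = 79.85^(2/3) = 18.5431

18.5431 AU


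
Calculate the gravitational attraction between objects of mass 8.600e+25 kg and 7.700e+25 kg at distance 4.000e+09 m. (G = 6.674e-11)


F = G*m1*m2/r^2 = 6.674e-11 * 8.600e+25 * 7.700e+25 / (4.000e+09)^2 = 6.674e-11 * 6.622e+51 / 1.600e+19 = 2.762e+22

2.762e+22 N


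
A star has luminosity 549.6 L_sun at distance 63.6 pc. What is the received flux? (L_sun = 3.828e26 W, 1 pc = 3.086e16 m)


F = L / (4*pi*d^2) = 2.104e+29 / (4*pi*(1.963e+18)^2) = 4.346e-09

4.346e-09 W/m^2


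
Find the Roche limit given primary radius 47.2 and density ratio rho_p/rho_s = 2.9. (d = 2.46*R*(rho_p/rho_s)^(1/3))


d_Roche = 2.46 * 47.2 * 2.9^(1/3) = 165.5807

165.5807
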